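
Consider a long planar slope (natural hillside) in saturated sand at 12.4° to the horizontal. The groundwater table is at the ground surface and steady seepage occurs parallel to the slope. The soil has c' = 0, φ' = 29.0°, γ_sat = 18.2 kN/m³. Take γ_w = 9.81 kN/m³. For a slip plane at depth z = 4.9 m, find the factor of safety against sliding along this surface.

FS = 1.16

With seepage parallel to the slope and the water table at the surface, the effective normal stress on the slip plane uses the buoyant unit weight γ' = γ_sat − γ_w while the driving shear stress uses γ_sat:
FS = [c' + γ' z cos²β tanφ'] / [γ_sat z sinβ cosβ]
(For c' = 0 this reduces to FS = (γ'/γ_sat)·tanφ'/tanβ.)
γ' = 18.2 − 9.81 = 8.39 kN/m³
Numerator = 0.0 + 8.39·4.9·cos²12.4°·tan29.0° = 0.0 + 8.39·4.9·0.9539·0.5543 = 21.737 kPa
Denominator = 18.2·4.9·sin12.4°·cos12.4° = 18.2·4.9·0.2147·0.9767 = 18.703 kPa
FS = 21.737 / 18.703 = 1.162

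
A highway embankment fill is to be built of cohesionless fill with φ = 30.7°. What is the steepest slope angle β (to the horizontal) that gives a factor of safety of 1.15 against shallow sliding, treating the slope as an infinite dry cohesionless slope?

For an infinite dry cohesionless slope FS = tanφ/tanβ, so tanβ = tanφ / FS.
tanβ = tan30.7° / 1.15 = 0.5938 / 1.15 = 0.5163
β = arctan(0.5163) = 27.31°

β = 27.3°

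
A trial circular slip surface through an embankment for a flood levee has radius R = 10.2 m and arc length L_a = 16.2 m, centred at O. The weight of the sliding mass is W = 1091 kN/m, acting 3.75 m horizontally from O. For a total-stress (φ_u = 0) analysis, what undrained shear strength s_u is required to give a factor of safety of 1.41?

s_u = 34.9 kPa

FS = s_u·L_a·R / (W·d), so s_u = FS·W·d / (L_a·R).
s_u = 1.41·1091·3.75 / (16.20·10.2) = 5768.7 / 165.24 = 34.91 kPa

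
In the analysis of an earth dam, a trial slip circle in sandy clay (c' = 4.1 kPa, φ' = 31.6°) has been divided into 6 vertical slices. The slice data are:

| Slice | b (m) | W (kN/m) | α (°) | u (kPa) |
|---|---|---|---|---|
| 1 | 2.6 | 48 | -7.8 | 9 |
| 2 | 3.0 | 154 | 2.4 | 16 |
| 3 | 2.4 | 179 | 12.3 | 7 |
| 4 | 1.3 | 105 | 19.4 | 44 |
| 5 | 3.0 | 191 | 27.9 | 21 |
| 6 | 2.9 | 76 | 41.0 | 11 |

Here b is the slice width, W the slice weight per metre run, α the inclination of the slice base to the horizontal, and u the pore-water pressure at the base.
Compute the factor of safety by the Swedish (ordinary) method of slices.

FS = 1.59

Ordinary method of slices: FS = Σ[c'·Δl_i + (W_i cosα_i − u_i·Δl_i)·tanφ'] / Σ W_i sinα_i, with Δl_i = b_i / cosα_i.
Slice 1: Δl = 2.6/cos(-7.8°) = 2.624 m; N'_1 = 48·cos(-7.8°) − 9·2.624 = 23.9; c'Δl = 10.76; W sinα = -6.5
Slice 2: Δl = 3.0/cos2.4° = 3.003 m; N'_2 = 154·cos2.4° − 16·3.003 = 105.8; c'Δl = 12.31; W sinα = 6.4
Slice 3: Δl = 2.4/cos12.3° = 2.456 m; N'_3 = 179·cos12.3° − 7·2.456 = 157.7; c'Δl = 10.07; W sinα = 38.1
Slice 4: Δl = 1.3/cos19.4° = 1.378 m; N'_4 = 105·cos19.4° − 44·1.378 = 38.4; c'Δl = 5.65; W sinα = 34.9
Slice 5: Δl = 3.0/cos27.9° = 3.395 m; N'_5 = 191·cos27.9° − 21·3.395 = 97.5; c'Δl = 13.92; W sinα = 89.4
Slice 6: Δl = 2.9/cos41.0° = 3.843 m; N'_6 = 76·cos41.0° − 11·3.843 = 15.1; c'Δl = 15.75; W sinα = 49.9
Σc'Δl = 68.5 kN/m; ΣN' = 438.5 kN/m; ΣW sinα = 212.2 kN/m
Resisting = 68.5 + 438.5·tan31.6° = 68.5 + 269.7 = 338.2 kN/m
FS = 338.2 / 212.2 = 1.594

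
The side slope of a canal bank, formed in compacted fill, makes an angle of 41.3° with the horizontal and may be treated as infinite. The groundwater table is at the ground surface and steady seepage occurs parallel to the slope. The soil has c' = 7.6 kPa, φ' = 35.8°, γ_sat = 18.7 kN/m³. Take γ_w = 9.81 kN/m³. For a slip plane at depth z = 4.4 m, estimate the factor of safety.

FS = 0.58

With seepage parallel to the slope and the water table at the surface, the effective normal stress on the slip plane uses the buoyant unit weight γ' = γ_sat − γ_w while the driving shear stress uses γ_sat:
FS = [c' + γ' z cos²β tanφ'] / [γ_sat z sinβ cosβ]
γ' = 18.7 − 9.81 = 8.89 kN/m³
Numerator = 7.6 + 8.89·4.4·cos²41.3°·tan35.8° = 7.6 + 8.89·4.4·0.5644·0.7212 = 23.522 kPa
Denominator = 18.7·4.4·sin41.3°·cos41.3° = 18.7·4.4·0.6600·0.7513 = 40.797 kPa
FS = 23.522 / 40.797 = 0.577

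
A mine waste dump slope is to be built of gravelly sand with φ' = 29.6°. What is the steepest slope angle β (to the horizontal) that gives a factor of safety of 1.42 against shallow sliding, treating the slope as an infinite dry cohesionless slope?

β = 21.8°

For an infinite dry cohesionless slope FS = tanφ'/tanβ, so tanβ = tanφ' / FS.
tanβ = tan29.6° / 1.42 = 0.5681 / 1.42 = 0.4001
β = arctan(0.4001) = 21.80°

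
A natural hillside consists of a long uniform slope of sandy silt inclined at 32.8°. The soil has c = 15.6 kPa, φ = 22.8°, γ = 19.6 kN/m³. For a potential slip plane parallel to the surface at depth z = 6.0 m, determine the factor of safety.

FS = 0.94

For an infinite slope with a slip plane parallel to the surface (no pore pressure): FS = [c + γz cos²β tanφ] / [γz sinβ cosβ].
γz = 19.6·6.0 = 117.60 kN/m²
Numerator = 15.6 + 117.60·cos²32.8°·tan22.8° = 15.6 + 117.60·0.7066·0.4204 = 50.528 kPa
Denominator = 117.60·sin32.8°·cos32.8° = 117.60·0.5417·0.8406 = 53.548 kPa
FS = 50.528 / 53.548 = 0.944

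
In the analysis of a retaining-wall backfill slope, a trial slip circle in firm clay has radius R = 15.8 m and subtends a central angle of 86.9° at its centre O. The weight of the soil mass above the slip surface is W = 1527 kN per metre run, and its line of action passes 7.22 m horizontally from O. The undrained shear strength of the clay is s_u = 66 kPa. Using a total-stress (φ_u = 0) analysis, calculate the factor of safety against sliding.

FS = 2.27

Taking moments about the centre O, the resisting moment is provided by the undrained shear strength acting along the arc:
Arc length L_a = R·θ = 15.8·(86.9°·π/180) = 15.8·1.5167 = 23.96 m
M_R = s_u·L_a·R = 66·23.96·15.8 = 24989.4 kN·m/m
M_D = W·d = 1527·7.22 = 11024.9 kN·m/m
FS = M_R / M_D = 24989.4 / 11024.9 = 2.267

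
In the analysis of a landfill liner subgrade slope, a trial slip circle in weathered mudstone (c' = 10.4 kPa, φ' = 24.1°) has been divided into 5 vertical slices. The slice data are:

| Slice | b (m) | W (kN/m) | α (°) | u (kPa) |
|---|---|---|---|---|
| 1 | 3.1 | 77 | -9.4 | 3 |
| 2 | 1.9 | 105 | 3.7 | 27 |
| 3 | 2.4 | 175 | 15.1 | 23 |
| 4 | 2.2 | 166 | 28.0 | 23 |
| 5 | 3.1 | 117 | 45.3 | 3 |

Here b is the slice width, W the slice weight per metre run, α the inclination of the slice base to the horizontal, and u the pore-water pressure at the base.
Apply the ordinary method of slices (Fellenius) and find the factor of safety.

FS = 1.62

Ordinary method of slices: FS = Σ[c'·Δl_i + (W_i cosα_i − u_i·Δl_i)·tanφ'] / Σ W_i sinα_i, with Δl_i = b_i / cosα_i.
Slice 1: Δl = 3.1/cos(-9.4°) = 3.142 m; N'_1 = 77·cos(-9.4°) − 3·3.142 = 66.5; c'Δl = 32.68; W sinα = -12.6
Slice 2: Δl = 1.9/cos3.7° = 1.904 m; N'_2 = 105·cos3.7° − 27·1.904 = 53.4; c'Δl = 19.80; W sinα = 6.8
Slice 3: Δl = 2.4/cos15.1° = 2.486 m; N'_3 = 175·cos15.1° − 23·2.486 = 111.8; c'Δl = 25.85; W sinα = 45.6
Slice 4: Δl = 2.2/cos28.0° = 2.492 m; N'_4 = 166·cos28.0° − 23·2.492 = 89.3; c'Δl = 25.91; W sinα = 77.9
Slice 5: Δl = 3.1/cos45.3° = 4.407 m; N'_5 = 117·cos45.3° − 3·4.407 = 69.1; c'Δl = 45.83; W sinα = 83.2
Σc'Δl = 150.1 kN/m; ΣN' = 390.0 kN/m; ΣW sinα = 200.9 kN/m
Resisting = 150.1 + 390.0·tan24.1° = 150.1 + 174.5 = 324.6 kN/m
FS = 324.6 / 200.9 = 1.616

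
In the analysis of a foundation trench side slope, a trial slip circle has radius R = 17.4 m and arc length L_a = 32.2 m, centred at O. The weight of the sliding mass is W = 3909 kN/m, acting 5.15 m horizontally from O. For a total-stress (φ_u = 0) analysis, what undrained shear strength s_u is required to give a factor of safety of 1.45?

s_u = 52.1 kPa

FS = s_u·L_a·R / (W·d), so s_u = FS·W·d / (L_a·R).
s_u = 1.45·3909·5.15 / (32.20·17.4) = 29190.5 / 560.28 = 52.10 kPa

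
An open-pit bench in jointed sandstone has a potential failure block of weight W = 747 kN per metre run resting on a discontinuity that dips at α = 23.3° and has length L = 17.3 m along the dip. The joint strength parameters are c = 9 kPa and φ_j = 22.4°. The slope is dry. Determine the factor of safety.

FS = 1.48

Resolving the block weight along and normal to the plane and applying the Mohr–Coulomb strength on the joint:
N' = W cosα = 747·cos23.3° = 686.1 kN/m
Driving force T = W sinα = 747·sin23.3° = 295.5 kN/m
Resisting force R = c·L + N'·tanφ_j = 9·17.3 + 686.1·tan22.4° = 155.7 + 282.8 = 438.5 kN/m
FS = R / T = 438.5 / 295.5 = 1.484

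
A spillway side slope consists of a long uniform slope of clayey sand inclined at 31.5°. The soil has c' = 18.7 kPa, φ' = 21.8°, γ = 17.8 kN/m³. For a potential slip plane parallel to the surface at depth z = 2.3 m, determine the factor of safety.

For an infinite slope with a slip plane parallel to the surface (no pore pressure): FS = [c' + γz cos²β tanφ'] / [γz sinβ cosβ].
γz = 17.8·2.3 = 40.94 kN/m²
Numerator = 18.7 + 40.94·cos²31.5°·tan21.8° = 18.7 + 40.94·0.7270·0.4000 = 30.604 kPa
Denominator = 40.94·sin31.5°·cos31.5° = 40.94·0.5225·0.8526 = 18.239 kPa
FS = 30.604 / 18.239 = 1.678

FS = 1.68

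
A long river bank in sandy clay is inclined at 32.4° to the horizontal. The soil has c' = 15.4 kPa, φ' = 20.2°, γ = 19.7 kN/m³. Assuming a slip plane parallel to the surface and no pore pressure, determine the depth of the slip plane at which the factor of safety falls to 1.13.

z = 3.14 m

Setting FS = 1.13 in FS = [c' + γz cos²β tanφ'] / [γz sinβ cosβ] and solving for z:
z = c' / [γ cosβ (FS·sinβ − cosβ·tanφ')]
  = 15.4 / [19.7·cos32.4°·(1.13·sin32.4° − cos32.4°·tan20.2°)]
  = 15.4 / [19.7·0.8443·(1.13·0.5358 − 0.8443·0.3679)]
  = 15.4 / 4.9040 = 3.140 m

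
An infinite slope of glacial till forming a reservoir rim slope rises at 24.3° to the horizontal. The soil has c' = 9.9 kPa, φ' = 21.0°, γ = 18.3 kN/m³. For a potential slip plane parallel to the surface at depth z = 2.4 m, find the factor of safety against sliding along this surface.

For an infinite slope with a slip plane parallel to the surface (no pore pressure): FS = [c' + γz cos²β tanφ'] / [γz sinβ cosβ].
γz = 18.3·2.4 = 43.92 kN/m²
Numerator = 9.9 + 43.92·cos²24.3°·tan21.0° = 9.9 + 43.92·0.8307·0.3839 = 23.904 kPa
Denominator = 43.92·sin24.3°·cos24.3° = 43.92·0.4115·0.9114 = 16.472 kPa
FS = 23.904 / 16.472 = 1.451

FS = 1.45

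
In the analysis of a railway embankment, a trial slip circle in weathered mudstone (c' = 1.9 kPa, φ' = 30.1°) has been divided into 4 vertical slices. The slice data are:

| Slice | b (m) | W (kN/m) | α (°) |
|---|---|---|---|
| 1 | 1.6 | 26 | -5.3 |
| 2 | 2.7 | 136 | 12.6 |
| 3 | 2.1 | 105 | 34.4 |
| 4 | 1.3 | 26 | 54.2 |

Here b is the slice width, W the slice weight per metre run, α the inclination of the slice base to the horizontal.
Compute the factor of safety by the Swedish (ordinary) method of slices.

Ordinary method of slices: FS = Σ[c'·Δl_i + (W_i cosα_i)·tanφ'] / Σ W_i sinα_i, with Δl_i = b_i / cosα_i.
Slice 1: Δl = 1.6/cos(-5.3°) = 1.607 m; N'_1 = 26·cos(-5.3°) = 25.9; c'Δl = 3.05; W sinα = -2.4
Slice 2: Δl = 2.7/cos12.6° = 2.767 m; N'_2 = 136·cos12.6° = 132.7; c'Δl = 5.26; W sinα = 29.7
Slice 3: Δl = 2.1/cos34.4° = 2.545 m; N'_3 = 105·cos34.4° = 86.6; c'Δl = 4.84; W sinα = 59.3
Slice 4: Δl = 1.3/cos54.2° = 2.222 m; N'_4 = 26·cos54.2° = 15.2; c'Δl = 4.22; W sinα = 21.1
Σc'Δl = 17.4 kN/m; ΣN' = 260.5 kN/m; ΣW sinα = 107.7 kN/m
Resisting = 17.4 + 260.5·tan30.1° = 17.4 + 151.0 = 168.4 kN/m
FS = 168.4 / 107.7 = 1.564

FS = 1.56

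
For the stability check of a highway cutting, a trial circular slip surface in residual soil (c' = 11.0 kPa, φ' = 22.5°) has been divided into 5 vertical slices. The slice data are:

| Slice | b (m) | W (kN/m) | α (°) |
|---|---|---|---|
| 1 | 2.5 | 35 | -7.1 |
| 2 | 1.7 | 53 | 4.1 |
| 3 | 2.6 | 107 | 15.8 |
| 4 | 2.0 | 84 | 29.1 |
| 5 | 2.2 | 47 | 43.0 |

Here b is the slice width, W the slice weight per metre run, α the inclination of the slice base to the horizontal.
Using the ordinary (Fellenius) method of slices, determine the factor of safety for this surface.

Ordinary method of slices: FS = Σ[c'·Δl_i + (W_i cosα_i)·tanφ'] / Σ W_i sinα_i, with Δl_i = b_i / cosα_i.
Slice 1: Δl = 2.5/cos(-7.1°) = 2.519 m; N'_1 = 35·cos(-7.1°) = 34.7; c'Δl = 27.71; W sinα = -4.3
Slice 2: Δl = 1.7/cos4.1° = 1.704 m; N'_2 = 53·cos4.1° = 52.9; c'Δl = 18.75; W sinα = 3.8
Slice 3: Δl = 2.6/cos15.8° = 2.702 m; N'_3 = 107·cos15.8° = 103.0; c'Δl = 29.72; W sinα = 29.1
Slice 4: Δl = 2.0/cos29.1° = 2.289 m; N'_4 = 84·cos29.1° = 73.4; c'Δl = 25.18; W sinα = 40.9
Slice 5: Δl = 2.2/cos43.0° = 3.008 m; N'_5 = 47·cos43.0° = 34.4; c'Δl = 33.09; W sinα = 32.1
Σc'Δl = 134.5 kN/m; ΣN' = 298.3 kN/m; ΣW sinα = 101.5 kN/m
Resisting = 134.5 + 298.3·tan22.5° = 134.5 + 123.6 = 258.0 kN/m
FS = 258.0 / 101.5 = 2.542

FS = 2.54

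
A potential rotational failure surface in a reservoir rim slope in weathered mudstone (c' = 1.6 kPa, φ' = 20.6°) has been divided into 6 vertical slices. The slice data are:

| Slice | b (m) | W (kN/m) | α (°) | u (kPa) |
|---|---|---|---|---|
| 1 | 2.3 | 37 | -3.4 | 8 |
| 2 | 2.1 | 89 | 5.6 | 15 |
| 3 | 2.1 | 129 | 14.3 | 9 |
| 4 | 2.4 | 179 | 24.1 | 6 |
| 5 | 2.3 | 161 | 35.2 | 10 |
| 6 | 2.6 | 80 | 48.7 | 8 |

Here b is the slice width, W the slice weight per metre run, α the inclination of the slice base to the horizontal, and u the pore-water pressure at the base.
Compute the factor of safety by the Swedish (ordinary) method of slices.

FS = 0.74

Ordinary method of slices: FS = Σ[c'·Δl_i + (W_i cosα_i − u_i·Δl_i)·tanφ'] / Σ W_i sinα_i, with Δl_i = b_i / cosα_i.
Slice 1: Δl = 2.3/cos(-3.4°) = 2.304 m; N'_1 = 37·cos(-3.4°) − 8·2.304 = 18.5; c'Δl = 3.69; W sinα = -2.2
Slice 2: Δl = 2.1/cos5.6° = 2.110 m; N'_2 = 89·cos5.6° − 15·2.110 = 56.9; c'Δl = 3.38; W sinα = 8.7
Slice 3: Δl = 2.1/cos14.3° = 2.167 m; N'_3 = 129·cos14.3° − 9·2.167 = 105.5; c'Δl = 3.47; W sinα = 31.9
Slice 4: Δl = 2.4/cos24.1° = 2.629 m; N'_4 = 179·cos24.1° − 6·2.629 = 147.6; c'Δl = 4.21; W sinα = 73.1
Slice 5: Δl = 2.3/cos35.2° = 2.815 m; N'_5 = 161·cos35.2° − 10·2.815 = 103.4; c'Δl = 4.50; W sinα = 92.8
Slice 6: Δl = 2.6/cos48.7° = 3.939 m; N'_6 = 80·cos48.7° − 8·3.939 = 21.3; c'Δl = 6.30; W sinα = 60.1
Σc'Δl = 25.5 kN/m; ΣN' = 453.2 kN/m; ΣW sinα = 264.4 kN/m
Resisting = 25.5 + 453.2·tan20.6° = 25.5 + 170.4 = 195.9 kN/m
FS = 195.9 / 264.4 = 0.741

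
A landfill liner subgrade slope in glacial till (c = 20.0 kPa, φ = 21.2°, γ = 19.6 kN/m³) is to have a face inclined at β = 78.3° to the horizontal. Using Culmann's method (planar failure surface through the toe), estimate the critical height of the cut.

Culmann's analysis gives the critical failure plane at α_cr = (β + φ)/2 = (78.3 + 21.2)/2 = 49.8°, and the critical height
H_c = (4c/γ) · sinβ cosφ / [1 − cos(β − φ)]
    = (4·20.0/19.6) · sin78.3°·cos21.2° / [1 − cos(57.1°)]
    = 4.082 · 0.9792·0.9323 / [1 − 0.5432]
    = 4.082 · 0.9130 / 0.4568
    = 8.16 m

H_c = 8.16 m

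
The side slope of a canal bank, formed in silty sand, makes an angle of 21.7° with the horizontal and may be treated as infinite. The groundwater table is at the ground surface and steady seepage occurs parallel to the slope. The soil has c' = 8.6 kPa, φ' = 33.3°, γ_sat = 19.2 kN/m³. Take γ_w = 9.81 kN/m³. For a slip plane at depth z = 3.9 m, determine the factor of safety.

With seepage parallel to the slope and the water table at the surface, the effective normal stress on the slip plane uses the buoyant unit weight γ' = γ_sat − γ_w while the driving shear stress uses γ_sat:
FS = [c' + γ' z cos²β tanφ'] / [γ_sat z sinβ cosβ]
γ' = 19.2 − 9.81 = 9.39 kN/m³
Numerator = 8.6 + 9.39·3.9·cos²21.7°·tan33.3° = 8.6 + 9.39·3.9·0.8633·0.6569 = 29.367 kPa
Denominator = 19.2·3.9·sin21.7°·cos21.7° = 19.2·3.9·0.3697·0.9291 = 25.725 kPa
FS = 29.367 / 25.725 = 1.142

FS = 1.14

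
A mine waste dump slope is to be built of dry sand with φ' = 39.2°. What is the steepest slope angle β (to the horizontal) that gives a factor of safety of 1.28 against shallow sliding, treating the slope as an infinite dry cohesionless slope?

For an infinite dry cohesionless slope FS = tanφ'/tanβ, so tanβ = tanφ' / FS.
tanβ = tan39.2° / 1.28 = 0.8156 / 1.28 = 0.6372
β = arctan(0.6372) = 32.50°

β = 32.5°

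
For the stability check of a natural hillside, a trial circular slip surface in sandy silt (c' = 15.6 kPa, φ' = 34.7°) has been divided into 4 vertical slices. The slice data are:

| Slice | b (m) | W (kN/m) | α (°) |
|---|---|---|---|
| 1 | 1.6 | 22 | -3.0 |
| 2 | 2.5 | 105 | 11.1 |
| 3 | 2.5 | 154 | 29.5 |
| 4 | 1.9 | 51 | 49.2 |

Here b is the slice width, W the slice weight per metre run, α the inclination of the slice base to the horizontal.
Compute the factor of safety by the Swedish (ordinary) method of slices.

FS = 2.68

Ordinary method of slices: FS = Σ[c'·Δl_i + (W_i cosα_i)·tanφ'] / Σ W_i sinα_i, with Δl_i = b_i / cosα_i.
Slice 1: Δl = 1.6/cos(-3.0°) = 1.602 m; N'_1 = 22·cos(-3.0°) = 22.0; c'Δl = 24.99; W sinα = -1.2
Slice 2: Δl = 2.5/cos11.1° = 2.548 m; N'_2 = 105·cos11.1° = 103.0; c'Δl = 39.74; W sinα = 20.2
Slice 3: Δl = 2.5/cos29.5° = 2.872 m; N'_3 = 154·cos29.5° = 134.0; c'Δl = 44.81; W sinα = 75.8
Slice 4: Δl = 1.9/cos49.2° = 2.908 m; N'_4 = 51·cos49.2° = 33.3; c'Δl = 45.36; W sinα = 38.6
Σc'Δl = 154.9 kN/m; ΣN' = 292.4 kN/m; ΣW sinα = 133.5 kN/m
Resisting = 154.9 + 292.4·tan34.7° = 154.9 + 202.4 = 357.4 kN/m
FS = 357.4 / 133.5 = 2.677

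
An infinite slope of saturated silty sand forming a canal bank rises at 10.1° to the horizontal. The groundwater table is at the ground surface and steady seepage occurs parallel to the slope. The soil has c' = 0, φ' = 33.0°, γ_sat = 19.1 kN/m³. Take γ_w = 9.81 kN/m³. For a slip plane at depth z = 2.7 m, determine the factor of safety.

With seepage parallel to the slope and the water table at the surface, the effective normal stress on the slip plane uses the buoyant unit weight γ' = γ_sat − γ_w while the driving shear stress uses γ_sat:
FS = [c' + γ' z cos²β tanφ'] / [γ_sat z sinβ cosβ]
(For c' = 0 this reduces to FS = (γ'/γ_sat)·tanφ'/tanβ.)
γ' = 19.1 − 9.81 = 9.29 kN/m³
Numerator = 0.0 + 9.29·2.7·cos²10.1°·tan33.0° = 0.0 + 9.29·2.7·0.9692·0.6494 = 15.788 kPa
Denominator = 19.1·2.7·sin10.1°·cos10.1° = 19.1·2.7·0.1754·0.9845 = 8.904 kPa
FS = 15.788 / 8.904 = 1.773

FS = 1.77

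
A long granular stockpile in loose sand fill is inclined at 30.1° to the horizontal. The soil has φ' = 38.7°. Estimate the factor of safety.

For a dry cohesionless infinite slope the factor of safety is FS = tanφ' / tanβ.
FS = tan38.7° / tan30.1° = 0.8012 / 0.5797 = 1.382

FS = 1.38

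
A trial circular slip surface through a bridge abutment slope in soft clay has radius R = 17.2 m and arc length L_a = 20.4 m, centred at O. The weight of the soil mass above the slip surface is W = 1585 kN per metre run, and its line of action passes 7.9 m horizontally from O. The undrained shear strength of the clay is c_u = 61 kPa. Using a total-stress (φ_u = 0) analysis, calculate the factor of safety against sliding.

Taking moments about the centre O, the resisting moment is provided by the undrained shear strength acting along the arc:
M_R = c_u·L_a·R = 61·20.40·17.2 = 21403.7 kN·m/m
M_D = W·d = 1585·7.9 = 12521.5 kN·m/m
FS = M_R / M_D = 21403.7 / 12521.5 = 1.709

FS = 1.71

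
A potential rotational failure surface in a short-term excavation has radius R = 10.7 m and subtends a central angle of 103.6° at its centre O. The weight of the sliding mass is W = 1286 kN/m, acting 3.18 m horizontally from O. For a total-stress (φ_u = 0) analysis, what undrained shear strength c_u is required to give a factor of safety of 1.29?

FS = c_u·L_a·R / (W·d), so c_u = FS·W·d / (L_a·R).
Arc length L_a = R·θ = 10.7·(103.6°·π/180) = 10.7·1.8082 = 19.35 m
c_u = 1.29·1286·3.18 / (19.35·10.7) = 5275.4 / 207.02 = 25.48 kPa

c_u = 25.5 kPa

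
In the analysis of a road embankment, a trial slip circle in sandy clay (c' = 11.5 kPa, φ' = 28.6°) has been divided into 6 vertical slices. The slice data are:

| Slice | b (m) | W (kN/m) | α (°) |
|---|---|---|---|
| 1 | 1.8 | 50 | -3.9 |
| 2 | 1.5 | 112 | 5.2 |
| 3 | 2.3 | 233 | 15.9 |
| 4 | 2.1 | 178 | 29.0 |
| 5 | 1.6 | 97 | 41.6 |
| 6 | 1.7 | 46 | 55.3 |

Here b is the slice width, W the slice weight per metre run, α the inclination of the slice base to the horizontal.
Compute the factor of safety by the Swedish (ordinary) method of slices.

FS = 1.93

Ordinary method of slices: FS = Σ[c'·Δl_i + (W_i cosα_i)·tanφ'] / Σ W_i sinα_i, with Δl_i = b_i / cosα_i.
Slice 1: Δl = 1.8/cos(-3.9°) = 1.804 m; N'_1 = 50·cos(-3.9°) = 49.9; c'Δl = 20.75; W sinα = -3.4
Slice 2: Δl = 1.5/cos5.2° = 1.506 m; N'_2 = 112·cos5.2° = 111.5; c'Δl = 17.32; W sinα = 10.2
Slice 3: Δl = 2.3/cos15.9° = 2.391 m; N'_3 = 233·cos15.9° = 224.1; c'Δl = 27.50; W sinα = 63.8
Slice 4: Δl = 2.1/cos29.0° = 2.401 m; N'_4 = 178·cos29.0° = 155.7; c'Δl = 27.61; W sinα = 86.3
Slice 5: Δl = 1.6/cos41.6° = 2.140 m; N'_5 = 97·cos41.6° = 72.5; c'Δl = 24.61; W sinα = 64.4
Slice 6: Δl = 1.7/cos55.3° = 2.986 m; N'_6 = 46·cos55.3° = 26.2; c'Δl = 34.34; W sinα = 37.8
Σc'Δl = 152.1 kN/m; ΣN' = 639.9 kN/m; ΣW sinα = 259.1 kN/m
Resisting = 152.1 + 639.9·tan28.6° = 152.1 + 348.9 = 501.0 kN/m
FS = 501.0 / 259.1 = 1.934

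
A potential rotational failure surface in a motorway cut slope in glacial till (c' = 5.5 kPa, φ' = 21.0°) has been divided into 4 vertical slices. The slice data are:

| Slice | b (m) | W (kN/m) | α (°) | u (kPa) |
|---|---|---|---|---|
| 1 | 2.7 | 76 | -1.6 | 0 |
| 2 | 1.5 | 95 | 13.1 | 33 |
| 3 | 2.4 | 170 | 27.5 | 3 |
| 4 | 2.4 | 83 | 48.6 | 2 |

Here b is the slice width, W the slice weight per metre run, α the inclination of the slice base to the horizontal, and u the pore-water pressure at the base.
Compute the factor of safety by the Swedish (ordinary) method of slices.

Ordinary method of slices: FS = Σ[c'·Δl_i + (W_i cosα_i − u_i·Δl_i)·tanφ'] / Σ W_i sinα_i, with Δl_i = b_i / cosα_i.
Slice 1: Δl = 2.7/cos(-1.6°) = 2.701 m; N'_1 = 76·cos(-1.6°) − 0·2.701 = 76.0; c'Δl = 14.86; W sinα = -2.1
Slice 2: Δl = 1.5/cos13.1° = 1.540 m; N'_2 = 95·cos13.1° − 33·1.540 = 41.7; c'Δl = 8.47; W sinα = 21.5
Slice 3: Δl = 2.4/cos27.5° = 2.706 m; N'_3 = 170·cos27.5° − 3·2.706 = 142.7; c'Δl = 14.88; W sinα = 78.5
Slice 4: Δl = 2.4/cos48.6° = 3.629 m; N'_4 = 83·cos48.6° − 2·3.629 = 47.6; c'Δl = 19.96; W sinα = 62.3
Σc'Δl = 58.2 kN/m; ΣN' = 308.0 kN/m; ΣW sinα = 160.2 kN/m
Resisting = 58.2 + 308.0·tan21.0° = 58.2 + 118.2 = 176.4 kN/m
FS = 176.4 / 160.2 = 1.101

FS = 1.10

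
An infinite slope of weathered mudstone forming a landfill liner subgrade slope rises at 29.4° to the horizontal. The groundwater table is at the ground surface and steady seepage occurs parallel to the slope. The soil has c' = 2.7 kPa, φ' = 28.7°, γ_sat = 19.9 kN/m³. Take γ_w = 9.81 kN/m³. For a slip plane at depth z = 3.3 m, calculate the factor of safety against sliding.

FS = 0.59

With seepage parallel to the slope and the water table at the surface, the effective normal stress on the slip plane uses the buoyant unit weight γ' = γ_sat − γ_w while the driving shear stress uses γ_sat:
FS = [c' + γ' z cos²β tanφ'] / [γ_sat z sinβ cosβ]
γ' = 19.9 − 9.81 = 10.09 kN/m³
Numerator = 2.7 + 10.09·3.3·cos²29.4°·tan28.7° = 2.7 + 10.09·3.3·0.7590·0.5475 = 16.536 kPa
Denominator = 19.9·3.3·sin29.4°·cos29.4° = 19.9·3.3·0.4909·0.8712 = 28.086 kPa
FS = 16.536 / 28.086 = 0.589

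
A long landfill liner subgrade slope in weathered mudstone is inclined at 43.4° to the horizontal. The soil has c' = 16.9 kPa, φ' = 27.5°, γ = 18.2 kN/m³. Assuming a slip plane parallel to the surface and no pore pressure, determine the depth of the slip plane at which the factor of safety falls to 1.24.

Setting FS = 1.24 in FS = [c' + γz cos²β tanφ'] / [γz sinβ cosβ] and solving for z:
z = c' / [γ cosβ (FS·sinβ − cosβ·tanφ')]
  = 16.9 / [18.2·cos43.4°·(1.24·sin43.4° − cos43.4°·tan27.5°)]
  = 16.9 / [18.2·0.7266·(1.24·0.6871 − 0.7266·0.5206)]
  = 16.9 / 6.2648 = 2.698 m

z = 2.70 m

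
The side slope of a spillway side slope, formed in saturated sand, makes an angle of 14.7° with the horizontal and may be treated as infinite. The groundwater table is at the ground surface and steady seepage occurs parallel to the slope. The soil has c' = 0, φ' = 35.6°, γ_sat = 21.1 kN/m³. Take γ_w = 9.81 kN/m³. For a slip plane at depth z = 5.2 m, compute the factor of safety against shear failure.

With seepage parallel to the slope and the water table at the surface, the effective normal stress on the slip plane uses the buoyant unit weight γ' = γ_sat − γ_w while the driving shear stress uses γ_sat:
FS = [c' + γ' z cos²β tanφ'] / [γ_sat z sinβ cosβ]
(For c' = 0 this reduces to FS = (γ'/γ_sat)·tanφ'/tanβ.)
γ' = 21.1 − 9.81 = 11.29 kN/m³
Numerator = 0.0 + 11.29·5.2·cos²14.7°·tan35.6° = 0.0 + 11.29·5.2·0.9356·0.7159 = 39.324 kPa
Denominator = 21.1·5.2·sin14.7°·cos14.7° = 21.1·5.2·0.2538·0.9673 = 26.931 kPa
FS = 39.324 / 26.931 = 1.460

FS = 1.46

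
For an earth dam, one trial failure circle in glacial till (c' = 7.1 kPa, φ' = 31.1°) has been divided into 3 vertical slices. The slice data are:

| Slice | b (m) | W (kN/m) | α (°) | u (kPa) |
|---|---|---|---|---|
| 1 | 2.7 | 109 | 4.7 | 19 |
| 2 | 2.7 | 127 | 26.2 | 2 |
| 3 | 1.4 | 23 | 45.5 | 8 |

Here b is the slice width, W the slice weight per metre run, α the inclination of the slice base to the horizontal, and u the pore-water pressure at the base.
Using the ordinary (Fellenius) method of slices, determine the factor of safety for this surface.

Ordinary method of slices: FS = Σ[c'·Δl_i + (W_i cosα_i − u_i·Δl_i)·tanφ'] / Σ W_i sinα_i, with Δl_i = b_i / cosα_i.
Slice 1: Δl = 2.7/cos4.7° = 2.709 m; N'_1 = 109·cos4.7° − 19·2.709 = 57.2; c'Δl = 19.23; W sinα = 8.9
Slice 2: Δl = 2.7/cos26.2° = 3.009 m; N'_2 = 127·cos26.2° − 2·3.009 = 107.9; c'Δl = 21.37; W sinα = 56.1
Slice 3: Δl = 1.4/cos45.5° = 1.997 m; N'_3 = 23·cos45.5° − 8·1.997 = 0.1; c'Δl = 14.18; W sinα = 16.4
Σc'Δl = 54.8 kN/m; ΣN' = 165.2 kN/m; ΣW sinα = 81.4 kN/m
Resisting = 54.8 + 165.2·tan31.1° = 54.8 + 99.7 = 154.5 kN/m
FS = 154.5 / 81.4 = 1.897

FS = 1.90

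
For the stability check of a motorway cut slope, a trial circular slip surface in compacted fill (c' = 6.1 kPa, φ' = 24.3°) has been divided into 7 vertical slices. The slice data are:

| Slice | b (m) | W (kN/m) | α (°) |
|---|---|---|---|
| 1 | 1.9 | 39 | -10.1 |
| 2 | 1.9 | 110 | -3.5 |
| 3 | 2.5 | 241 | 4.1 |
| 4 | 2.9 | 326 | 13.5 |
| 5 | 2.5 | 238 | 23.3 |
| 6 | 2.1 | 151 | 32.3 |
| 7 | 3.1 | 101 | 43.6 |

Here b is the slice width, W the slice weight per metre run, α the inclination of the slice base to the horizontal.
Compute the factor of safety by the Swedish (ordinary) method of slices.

Ordinary method of slices: FS = Σ[c'·Δl_i + (W_i cosα_i)·tanφ'] / Σ W_i sinα_i, with Δl_i = b_i / cosα_i.
Slice 1: Δl = 1.9/cos(-10.1°) = 1.930 m; N'_1 = 39·cos(-10.1°) = 38.4; c'Δl = 11.77; W sinα = -6.8
Slice 2: Δl = 1.9/cos(-3.5°) = 1.904 m; N'_2 = 110·cos(-3.5°) = 109.8; c'Δl = 11.61; W sinα = -6.7
Slice 3: Δl = 2.5/cos4.1° = 2.506 m; N'_3 = 241·cos4.1° = 240.4; c'Δl = 15.29; W sinα = 17.2
Slice 4: Δl = 2.9/cos13.5° = 2.982 m; N'_4 = 326·cos13.5° = 317.0; c'Δl = 18.19; W sinα = 76.1
Slice 5: Δl = 2.5/cos23.3° = 2.722 m; N'_5 = 238·cos23.3° = 218.6; c'Δl = 16.60; W sinα = 94.1
Slice 6: Δl = 2.1/cos32.3° = 2.484 m; N'_6 = 151·cos32.3° = 127.6; c'Δl = 15.16; W sinα = 80.7
Slice 7: Δl = 3.1/cos43.6° = 4.281 m; N'_7 = 101·cos43.6° = 73.1; c'Δl = 26.11; W sinα = 69.7
Σc'Δl = 114.7 kN/m; ΣN' = 1124.9 kN/m; ΣW sinα = 324.3 kN/m
Resisting = 114.7 + 1124.9·tan24.3° = 114.7 + 507.9 = 622.7 kN/m
FS = 622.7 / 324.3 = 1.920

FS = 1.92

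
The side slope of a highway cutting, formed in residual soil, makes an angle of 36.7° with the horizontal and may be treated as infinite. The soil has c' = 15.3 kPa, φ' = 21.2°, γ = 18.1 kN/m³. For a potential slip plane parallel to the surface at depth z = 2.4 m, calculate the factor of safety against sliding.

For an infinite slope with a slip plane parallel to the surface (no pore pressure): FS = [c' + γz cos²β tanφ'] / [γz sinβ cosβ].
γz = 18.1·2.4 = 43.44 kN/m²
Numerator = 15.3 + 43.44·cos²36.7°·tan21.2° = 15.3 + 43.44·0.6428·0.3879 = 26.131 kPa
Denominator = 43.44·sin36.7°·cos36.7° = 43.44·0.5976·0.8018 = 20.815 kPa
FS = 26.131 / 20.815 = 1.255

FS = 1.26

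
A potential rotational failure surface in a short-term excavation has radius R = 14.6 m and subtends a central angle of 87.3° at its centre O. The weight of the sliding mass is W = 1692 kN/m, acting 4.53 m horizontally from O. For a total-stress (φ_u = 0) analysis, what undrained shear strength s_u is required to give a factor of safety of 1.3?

s_u = 30.7 kPa

FS = s_u·L_a·R / (W·d), so s_u = FS·W·d / (L_a·R).
Arc length L_a = R·θ = 14.6·(87.3°·π/180) = 14.6·1.5237 = 22.25 m
s_u = 1.3·1692·4.53 / (22.25·14.6) = 9964.2 / 324.79 = 30.68 kPa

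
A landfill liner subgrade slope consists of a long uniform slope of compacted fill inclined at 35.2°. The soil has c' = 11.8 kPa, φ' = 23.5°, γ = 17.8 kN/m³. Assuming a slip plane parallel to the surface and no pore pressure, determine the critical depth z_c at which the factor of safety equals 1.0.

Setting FS = 1.00 in FS = [c' + γz cos²β tanφ'] / [γz sinβ cosβ] and solving for z:
z = c' / [γ cosβ (FS·sinβ − cosβ·tanφ')]
  = 11.8 / [17.8·cos35.2°·(1.00·sin35.2° − cos35.2°·tan23.5°)]
  = 11.8 / [17.8·0.8171·(1.00·0.5764 − 0.8171·0.4348)]
  = 11.8 / 3.2163 = 3.669 m

z_c = 3.67 m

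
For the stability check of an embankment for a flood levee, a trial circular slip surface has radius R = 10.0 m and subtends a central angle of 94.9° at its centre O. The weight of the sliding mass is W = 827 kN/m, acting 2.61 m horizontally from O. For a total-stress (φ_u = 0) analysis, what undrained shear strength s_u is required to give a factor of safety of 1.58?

FS = s_u·L_a·R / (W·d), so s_u = FS·W·d / (L_a·R).
Arc length L_a = R·θ = 10.0·(94.9°·π/180) = 10.0·1.6563 = 16.56 m
s_u = 1.58·827·2.61 / (16.56·10.0) = 3410.4 / 165.63 = 20.59 kPa

s_u = 20.6 kPa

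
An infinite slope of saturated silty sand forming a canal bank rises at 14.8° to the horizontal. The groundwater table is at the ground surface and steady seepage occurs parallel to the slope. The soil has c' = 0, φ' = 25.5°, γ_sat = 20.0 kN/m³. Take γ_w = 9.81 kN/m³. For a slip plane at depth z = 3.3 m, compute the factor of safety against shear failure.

FS = 0.92

With seepage parallel to the slope and the water table at the surface, the effective normal stress on the slip plane uses the buoyant unit weight γ' = γ_sat − γ_w while the driving shear stress uses γ_sat:
FS = [c' + γ' z cos²β tanφ'] / [γ_sat z sinβ cosβ]
(For c' = 0 this reduces to FS = (γ'/γ_sat)·tanφ'/tanβ.)
γ' = 20.0 − 9.81 = 10.19 kN/m³
Numerator = 0.0 + 10.19·3.3·cos²14.8°·tan25.5° = 0.0 + 10.19·3.3·0.9347·0.4770 = 14.993 kPa
Denominator = 20.0·3.3·sin14.8°·cos14.8° = 20.0·3.3·0.2554·0.9668 = 16.300 kPa
FS = 14.993 / 16.300 = 0.920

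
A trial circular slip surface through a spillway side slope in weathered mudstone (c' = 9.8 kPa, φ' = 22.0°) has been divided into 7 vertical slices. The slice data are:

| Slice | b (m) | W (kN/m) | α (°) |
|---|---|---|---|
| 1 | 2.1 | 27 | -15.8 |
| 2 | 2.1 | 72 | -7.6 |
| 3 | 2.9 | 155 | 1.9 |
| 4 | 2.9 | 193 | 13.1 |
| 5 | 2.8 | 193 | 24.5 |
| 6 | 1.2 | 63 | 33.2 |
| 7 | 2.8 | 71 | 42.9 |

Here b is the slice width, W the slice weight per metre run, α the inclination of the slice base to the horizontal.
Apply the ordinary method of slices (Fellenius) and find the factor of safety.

FS = 2.43

Ordinary method of slices: FS = Σ[c'·Δl_i + (W_i cosα_i)·tanφ'] / Σ W_i sinα_i, with Δl_i = b_i / cosα_i.
Slice 1: Δl = 2.1/cos(-15.8°) = 2.182 m; N'_1 = 27·cos(-15.8°) = 26.0; c'Δl = 21.39; W sinα = -7.4
Slice 2: Δl = 2.1/cos(-7.6°) = 2.119 m; N'_2 = 72·cos(-7.6°) = 71.4; c'Δl = 20.76; W sinα = -9.5
Slice 3: Δl = 2.9/cos1.9° = 2.902 m; N'_3 = 155·cos1.9° = 154.9; c'Δl = 28.44; W sinα = 5.1
Slice 4: Δl = 2.9/cos13.1° = 2.977 m; N'_4 = 193·cos13.1° = 188.0; c'Δl = 29.18; W sinα = 43.7
Slice 5: Δl = 2.8/cos24.5° = 3.077 m; N'_5 = 193·cos24.5° = 175.6; c'Δl = 30.16; W sinα = 80.0
Slice 6: Δl = 1.2/cos33.2° = 1.434 m; N'_6 = 63·cos33.2° = 52.7; c'Δl = 14.05; W sinα = 34.5
Slice 7: Δl = 2.8/cos42.9° = 3.822 m; N'_7 = 71·cos42.9° = 52.0; c'Δl = 37.46; W sinα = 48.3
Σc'Δl = 181.4 kN/m; ΣN' = 720.6 kN/m; ΣW sinα = 194.9 kN/m
Resisting = 181.4 + 720.6·tan22.0° = 181.4 + 291.1 = 472.6 kN/m
FS = 472.6 / 194.9 = 2.425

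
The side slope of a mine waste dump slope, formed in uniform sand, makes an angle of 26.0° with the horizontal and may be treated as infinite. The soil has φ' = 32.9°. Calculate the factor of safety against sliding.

FS = 1.33

For a dry cohesionless infinite slope the factor of safety is FS = tanφ' / tanβ.
FS = tan32.9° / tan26.0° = 0.6469 / 0.4877 = 1.326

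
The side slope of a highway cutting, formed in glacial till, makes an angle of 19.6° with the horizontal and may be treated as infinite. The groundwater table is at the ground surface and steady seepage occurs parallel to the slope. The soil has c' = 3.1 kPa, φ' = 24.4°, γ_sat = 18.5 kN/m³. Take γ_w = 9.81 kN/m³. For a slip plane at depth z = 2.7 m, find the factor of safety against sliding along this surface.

FS = 0.79

With seepage parallel to the slope and the water table at the surface, the effective normal stress on the slip plane uses the buoyant unit weight γ' = γ_sat − γ_w while the driving shear stress uses γ_sat:
FS = [c' + γ' z cos²β tanφ'] / [γ_sat z sinβ cosβ]
γ' = 18.5 − 9.81 = 8.69 kN/m³
Numerator = 3.1 + 8.69·2.7·cos²19.6°·tan24.4° = 3.1 + 8.69·2.7·0.8875·0.4536 = 12.546 kPa
Denominator = 18.5·2.7·sin19.6°·cos19.6° = 18.5·2.7·0.3355·0.9421 = 15.785 kPa
FS = 12.546 / 15.785 = 0.795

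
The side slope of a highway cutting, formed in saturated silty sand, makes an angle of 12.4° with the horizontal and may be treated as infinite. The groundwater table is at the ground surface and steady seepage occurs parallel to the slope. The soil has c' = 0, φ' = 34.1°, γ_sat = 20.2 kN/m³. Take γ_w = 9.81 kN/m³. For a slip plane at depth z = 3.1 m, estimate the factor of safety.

FS = 1.58

With seepage parallel to the slope and the water table at the surface, the effective normal stress on the slip plane uses the buoyant unit weight γ' = γ_sat − γ_w while the driving shear stress uses γ_sat:
FS = [c' + γ' z cos²β tanφ'] / [γ_sat z sinβ cosβ]
(For c' = 0 this reduces to FS = (γ'/γ_sat)·tanφ'/tanβ.)
γ' = 20.2 − 9.81 = 10.39 kN/m³
Numerator = 0.0 + 10.39·3.1·cos²12.4°·tan34.1° = 0.0 + 10.39·3.1·0.9539·0.6771 = 20.802 kPa
Denominator = 20.2·3.1·sin12.4°·cos12.4° = 20.2·3.1·0.2147·0.9767 = 13.133 kPa
FS = 20.802 / 13.133 = 1.584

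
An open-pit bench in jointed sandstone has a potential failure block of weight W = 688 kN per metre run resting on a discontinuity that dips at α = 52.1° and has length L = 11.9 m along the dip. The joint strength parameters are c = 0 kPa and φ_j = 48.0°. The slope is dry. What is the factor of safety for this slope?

Resolving the block weight along and normal to the plane and applying the Mohr–Coulomb strength on the joint:
N' = W cosα = 688·cos52.1° = 422.6 kN/m
Driving force T = W sinα = 688·sin52.1° = 542.9 kN/m
Resisting force R = c·L + N'·tanφ_j = 0·11.9 + 422.6·tan48.0° = 0.0 + 469.4 = 469.4 kN/m
FS = R / T = 469.4 / 542.9 = 0.865

FS = 0.86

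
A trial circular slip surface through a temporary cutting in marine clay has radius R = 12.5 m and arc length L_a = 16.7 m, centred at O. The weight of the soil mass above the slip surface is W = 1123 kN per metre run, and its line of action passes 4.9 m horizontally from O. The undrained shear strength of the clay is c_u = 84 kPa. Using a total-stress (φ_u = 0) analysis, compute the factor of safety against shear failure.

FS = 3.19

Taking moments about the centre O, the resisting moment is provided by the undrained shear strength acting along the arc:
M_R = c_u·L_a·R = 84·16.70·12.5 = 17535.0 kN·m/m
M_D = W·d = 1123·4.9 = 5502.7 kN·m/m
FS = M_R / M_D = 17535.0 / 5502.7 = 3.187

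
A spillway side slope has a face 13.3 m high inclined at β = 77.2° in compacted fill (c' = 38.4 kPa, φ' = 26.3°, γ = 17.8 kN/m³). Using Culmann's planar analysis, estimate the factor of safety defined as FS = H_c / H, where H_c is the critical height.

FS = 1.54

H_c = (4c'/γ) · sinβ cosφ' / [1 − cos(β − φ')]
    = (4·38.4/17.8) · sin77.2°·cos26.3° / [1 − cos50.9°]
    = 8.629 · 0.8742 / 0.3693 = 20.43 m
FS = H_c / H = 20.43 / 13.3 = 1.536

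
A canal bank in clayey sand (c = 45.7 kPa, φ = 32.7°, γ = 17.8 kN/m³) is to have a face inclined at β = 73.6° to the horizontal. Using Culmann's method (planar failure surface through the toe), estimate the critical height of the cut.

Culmann's analysis gives the critical failure plane at α_cr = (β + φ)/2 = (73.6 + 32.7)/2 = 53.1°, and the critical height
H_c = (4c/γ) · sinβ cosφ / [1 − cos(β − φ)]
    = (4·45.7/17.8) · sin73.6°·cos32.7° / [1 − cos(40.9°)]
    = 10.270 · 0.9593·0.8415 / [1 − 0.7559]
    = 10.270 · 0.8073 / 0.2441
    = 33.96 m

H_c = 33.96 m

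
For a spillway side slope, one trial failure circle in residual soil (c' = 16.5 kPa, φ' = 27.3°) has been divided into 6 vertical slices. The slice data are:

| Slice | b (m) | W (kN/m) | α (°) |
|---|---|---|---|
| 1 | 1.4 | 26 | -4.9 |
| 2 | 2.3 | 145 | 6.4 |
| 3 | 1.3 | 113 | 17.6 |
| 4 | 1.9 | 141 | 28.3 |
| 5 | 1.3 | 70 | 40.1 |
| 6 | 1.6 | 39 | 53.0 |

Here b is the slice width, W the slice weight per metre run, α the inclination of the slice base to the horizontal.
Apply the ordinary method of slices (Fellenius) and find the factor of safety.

FS = 2.29

Ordinary method of slices: FS = Σ[c'·Δl_i + (W_i cosα_i)·tanφ'] / Σ W_i sinα_i, with Δl_i = b_i / cosα_i.
Slice 1: Δl = 1.4/cos(-4.9°) = 1.405 m; N'_1 = 26·cos(-4.9°) = 25.9; c'Δl = 23.18; W sinα = -2.2
Slice 2: Δl = 2.3/cos6.4° = 2.314 m; N'_2 = 145·cos6.4° = 144.1; c'Δl = 38.19; W sinα = 16.2
Slice 3: Δl = 1.3/cos17.6° = 1.364 m; N'_3 = 113·cos17.6° = 107.7; c'Δl = 22.50; W sinα = 34.2
Slice 4: Δl = 1.9/cos28.3° = 2.158 m; N'_4 = 141·cos28.3° = 124.1; c'Δl = 35.61; W sinα = 66.8
Slice 5: Δl = 1.3/cos40.1° = 1.700 m; N'_5 = 70·cos40.1° = 53.5; c'Δl = 28.04; W sinα = 45.1
Slice 6: Δl = 1.6/cos53.0° = 2.659 m; N'_6 = 39·cos53.0° = 23.5; c'Δl = 43.87; W sinα = 31.1
Σc'Δl = 191.4 kN/m; ΣN' = 478.9 kN/m; ΣW sinα = 191.2 kN/m
Resisting = 191.4 + 478.9·tan27.3° = 191.4 + 247.2 = 438.6 kN/m
FS = 438.6 / 191.2 = 2.294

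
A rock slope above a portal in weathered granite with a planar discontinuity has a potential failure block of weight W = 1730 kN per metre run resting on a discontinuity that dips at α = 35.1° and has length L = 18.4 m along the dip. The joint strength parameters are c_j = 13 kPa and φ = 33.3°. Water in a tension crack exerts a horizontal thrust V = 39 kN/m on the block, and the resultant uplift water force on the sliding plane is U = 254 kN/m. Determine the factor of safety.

Resolving the block weight along and normal to the plane and applying the Mohr–Coulomb strength on the joint:
N' = W cosα − U − V sinα = 1730·cos35.1° − 254 − 39·sin35.1° = 1139.0 kN/m
Driving force T = W sinα + V cosα = 1730·sin35.1° + 39·cos35.1° = 1026.7 kN/m
Resisting force R = c_j·L + N'·tanφ = 13·18.4 + 1139.0·tan33.3° = 239.2 + 748.2 = 987.4 kN/m
FS = R / T = 987.4 / 1026.7 = 0.962

FS = 0.96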